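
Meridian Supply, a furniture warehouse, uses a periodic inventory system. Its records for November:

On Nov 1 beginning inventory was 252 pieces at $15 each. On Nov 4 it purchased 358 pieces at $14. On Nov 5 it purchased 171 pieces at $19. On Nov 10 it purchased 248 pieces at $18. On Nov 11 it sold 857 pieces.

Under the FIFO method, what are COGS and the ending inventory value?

Nov 11, 857 sold [FIFO — oldest first]: 252 @ $15 + 358 @ $14 + 171 @ $19 + 76 @ $18 = $13,409
Ending inventory: 172 @ $18 = $3,096

COGS = $13,409; ending inventory = $3,096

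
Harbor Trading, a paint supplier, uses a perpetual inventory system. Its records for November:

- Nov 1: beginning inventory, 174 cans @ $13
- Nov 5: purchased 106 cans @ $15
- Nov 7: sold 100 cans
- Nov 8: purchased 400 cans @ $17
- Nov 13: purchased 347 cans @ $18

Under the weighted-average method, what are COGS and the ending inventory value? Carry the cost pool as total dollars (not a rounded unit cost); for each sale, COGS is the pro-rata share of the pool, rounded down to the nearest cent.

COGS = $1,375.71; ending inventory = $15,522.29

After Nov 1: 174 on hand, pool $2,262.00 (≈ $13.0000 each)
After Nov 5: 280 on hand, pool $3,852.00 (≈ $13.7571 each)
Nov 7, sell 100: 100/280 × $3,852.00 → $1,375.71
After Nov 8: 580 on hand, pool $9,276.29 (≈ $15.9936 each)
After Nov 13: 927 on hand, pool $15,522.29 (≈ $16.7446 each)
Ending inventory (cost pool remaining) = $15,522.29
Check: goods available $16,898.00 = COGS $1,375.71 + ending $15,522.29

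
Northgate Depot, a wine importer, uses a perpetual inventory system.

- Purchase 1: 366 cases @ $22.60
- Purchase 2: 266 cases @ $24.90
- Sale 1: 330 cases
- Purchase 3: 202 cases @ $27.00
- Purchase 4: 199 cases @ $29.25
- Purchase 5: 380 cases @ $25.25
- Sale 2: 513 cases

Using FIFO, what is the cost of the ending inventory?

Ending inventory = $15,152.50

Sale 1 (330) [FIFO — oldest first]: 330 @ $22.60 = $7,458.00
Sale 2 (513) [FIFO — oldest first]: 36 @ $22.60 + 266 @ $24.90 + 202 @ $27.00 + 9 @ $29.25 = $13,154.25
Total COGS = $7,458.00 + $13,154.25 = $20,612.25
Ending inventory: 190 @ $29.25 + 380 @ $25.25 = $15,152.50
Check: goods available $35,764.75 = COGS $20,612.25 + ending $15,152.50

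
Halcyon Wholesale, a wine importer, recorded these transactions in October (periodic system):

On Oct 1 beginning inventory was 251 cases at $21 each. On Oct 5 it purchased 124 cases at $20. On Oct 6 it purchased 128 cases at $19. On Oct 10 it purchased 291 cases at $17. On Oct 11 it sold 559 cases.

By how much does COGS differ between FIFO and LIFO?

FIFO COGS: 251 @ $21 + 124 @ $20 + 128 @ $19 + 56 @ $17 = $11,135
LIFO COGS: 291 @ $17 + 128 @ $19 + 124 @ $20 + 16 @ $21 = $10,195
Difference = |$11,135 − $10,195| = $940

$940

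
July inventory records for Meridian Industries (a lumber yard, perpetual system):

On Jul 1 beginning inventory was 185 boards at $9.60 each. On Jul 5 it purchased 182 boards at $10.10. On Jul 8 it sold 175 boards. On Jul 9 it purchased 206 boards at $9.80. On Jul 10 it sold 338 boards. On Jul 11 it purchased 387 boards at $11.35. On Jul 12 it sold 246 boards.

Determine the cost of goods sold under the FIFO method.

Jul 8, 175 sold [FIFO — oldest first]: 175 @ $9.60 = $1,680.00
Jul 10, 338 sold [FIFO — oldest first]: 10 @ $9.60 + 182 @ $10.10 + 146 @ $9.80 = $3,365.00
Jul 12, 246 sold [FIFO — oldest first]: 60 @ $9.80 + 186 @ $11.35 = $2,699.10
Total COGS = $1,680.00 + $3,365.00 + $2,699.10 = $7,744.10
Ending inventory: 201 @ $11.35 = $2,281.35
Check: goods available $10,025.45 = COGS $7,744.10 + ending $2,281.35

COGS = $7,744.10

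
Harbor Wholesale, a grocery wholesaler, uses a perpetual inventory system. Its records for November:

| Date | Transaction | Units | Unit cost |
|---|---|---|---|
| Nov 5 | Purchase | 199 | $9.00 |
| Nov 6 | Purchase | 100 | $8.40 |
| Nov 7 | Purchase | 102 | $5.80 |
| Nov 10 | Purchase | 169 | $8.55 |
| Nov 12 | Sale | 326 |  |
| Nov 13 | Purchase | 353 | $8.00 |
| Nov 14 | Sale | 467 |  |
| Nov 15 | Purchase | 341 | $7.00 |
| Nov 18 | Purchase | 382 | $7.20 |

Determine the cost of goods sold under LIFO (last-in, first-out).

Nov 12, 326 sold [LIFO — newest first]: 169 @ $8.55 + 102 @ $5.80 + 55 @ $8.40 = $2,498.55
Nov 14, 467 sold [LIFO — newest first]: 353 @ $8.00 + 45 @ $8.40 + 69 @ $9.00 = $3,823.00
Total COGS = $2,498.55 + $3,823.00 = $6,321.55
Ending inventory: 130 @ $9.00 + 341 @ $7.00 + 382 @ $7.20 = $6,307.40

COGS = $6,321.55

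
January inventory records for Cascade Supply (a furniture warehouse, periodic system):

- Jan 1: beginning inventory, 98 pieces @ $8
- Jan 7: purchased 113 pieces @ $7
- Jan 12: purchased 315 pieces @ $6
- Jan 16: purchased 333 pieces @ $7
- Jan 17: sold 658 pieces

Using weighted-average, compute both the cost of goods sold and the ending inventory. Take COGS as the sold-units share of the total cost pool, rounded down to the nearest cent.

Jan 17, sell 658: 658/859 × $5,796.00 → $4,439.77
Ending inventory (cost pool remaining) = $1,356.23

COGS = $4,439.77; ending inventory = $1,356.23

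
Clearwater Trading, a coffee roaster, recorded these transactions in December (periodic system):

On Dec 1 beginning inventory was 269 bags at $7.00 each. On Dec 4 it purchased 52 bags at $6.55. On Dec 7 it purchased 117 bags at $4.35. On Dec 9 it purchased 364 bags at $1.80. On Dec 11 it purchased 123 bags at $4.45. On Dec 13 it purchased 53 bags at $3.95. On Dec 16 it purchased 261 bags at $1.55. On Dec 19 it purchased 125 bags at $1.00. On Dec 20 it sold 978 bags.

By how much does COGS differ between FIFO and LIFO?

FIFO COGS: 269 @ $7.00 + 52 @ $6.55 + 117 @ $4.35 + 364 @ $1.80 + 123 @ $4.45 + 53 @ $3.95 = $4,144.45
LIFO COGS: 125 @ $1.00 + 261 @ $1.55 + 53 @ $3.95 + 123 @ $4.45 + 364 @ $1.80 + 52 @ $4.35 = $2,167.65
Difference = |$4,144.45 − $2,167.65| = $1,976.80

$1,976.80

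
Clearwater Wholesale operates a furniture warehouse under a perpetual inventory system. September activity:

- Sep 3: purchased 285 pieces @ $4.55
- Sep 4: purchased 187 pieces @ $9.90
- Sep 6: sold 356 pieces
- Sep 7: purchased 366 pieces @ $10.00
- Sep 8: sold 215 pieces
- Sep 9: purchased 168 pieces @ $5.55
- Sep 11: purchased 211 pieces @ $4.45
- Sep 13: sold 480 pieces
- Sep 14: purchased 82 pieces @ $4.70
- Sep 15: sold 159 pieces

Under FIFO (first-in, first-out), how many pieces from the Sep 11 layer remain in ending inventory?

7

Sep 6, 356 sold [FIFO — oldest first]: 285 @ $4.55 + 71 @ $9.90 = $1,999.65
Sep 8, 215 sold [FIFO — oldest first]: 116 @ $9.90 + 99 @ $10.00 = $2,138.40
Sep 13, 480 sold [FIFO — oldest first]: 267 @ $10.00 + 168 @ $5.55 + 45 @ $4.45 = $3,802.65
Sep 15, 159 sold [FIFO — oldest first]: 159 @ $4.45 = $707.55
Total COGS = $1,999.65 + $2,138.40 + $3,802.65 + $707.55 = $8,648.25
Ending inventory: 7 @ $4.45 + 82 @ $4.70 = $416.55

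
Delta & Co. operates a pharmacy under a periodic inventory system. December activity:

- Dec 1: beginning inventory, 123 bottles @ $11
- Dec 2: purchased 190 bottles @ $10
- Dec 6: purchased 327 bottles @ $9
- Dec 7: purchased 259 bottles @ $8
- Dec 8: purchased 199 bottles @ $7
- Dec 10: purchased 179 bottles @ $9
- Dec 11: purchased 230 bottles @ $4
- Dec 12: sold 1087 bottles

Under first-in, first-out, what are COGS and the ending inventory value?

Dec 12, 1087 sold [FIFO — oldest first]: 123 @ $11 + 190 @ $10 + 327 @ $9 + 259 @ $8 + 188 @ $7 = $9,584
Ending inventory: 11 @ $7 + 179 @ $9 + 230 @ $4 = $2,608

COGS = $9,584; ending inventory = $2,608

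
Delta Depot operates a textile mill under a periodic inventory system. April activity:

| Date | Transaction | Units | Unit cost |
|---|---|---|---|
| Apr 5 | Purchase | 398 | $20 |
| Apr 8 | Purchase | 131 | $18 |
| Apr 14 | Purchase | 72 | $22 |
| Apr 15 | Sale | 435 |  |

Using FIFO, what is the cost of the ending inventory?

Apr 15, 435 sold [FIFO — oldest first]: 398 @ $20 + 37 @ $18 = $8,626
Ending inventory: 94 @ $18 + 72 @ $22 = $3,276

Ending inventory = $3,276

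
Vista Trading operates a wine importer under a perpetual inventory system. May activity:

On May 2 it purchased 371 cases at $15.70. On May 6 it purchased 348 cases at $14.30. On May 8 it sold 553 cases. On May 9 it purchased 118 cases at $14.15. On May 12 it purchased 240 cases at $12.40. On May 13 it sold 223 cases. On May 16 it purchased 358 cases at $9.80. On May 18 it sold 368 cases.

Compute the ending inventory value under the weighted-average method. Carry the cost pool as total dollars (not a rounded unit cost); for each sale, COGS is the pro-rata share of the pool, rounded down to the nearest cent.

Ending inventory = $3,360.19

After May 2: 371 on hand, pool $5,824.70 (≈ $15.7000 each)
After May 6: 719 on hand, pool $10,801.10 (≈ $15.0224 each)
May 8, sell 553: 553/719 × $10,801.10 → $8,307.38
After May 9: 284 on hand, pool $4,163.42 (≈ $14.6599 each)
After May 12: 524 on hand, pool $7,139.42 (≈ $13.6248 each)
May 13, sell 223: 223/524 × $7,139.42 → $3,038.34
After May 16: 659 on hand, pool $7,609.48 (≈ $11.5470 each)
May 18, sell 368: 368/659 × $7,609.48 → $4,249.29
Total COGS = $8,307.38 + $3,038.34 + $4,249.29 = $15,595.01
Ending inventory (cost pool remaining) = $3,360.19
Check: goods available $18,955.20 = COGS $15,595.01 + ending $3,360.19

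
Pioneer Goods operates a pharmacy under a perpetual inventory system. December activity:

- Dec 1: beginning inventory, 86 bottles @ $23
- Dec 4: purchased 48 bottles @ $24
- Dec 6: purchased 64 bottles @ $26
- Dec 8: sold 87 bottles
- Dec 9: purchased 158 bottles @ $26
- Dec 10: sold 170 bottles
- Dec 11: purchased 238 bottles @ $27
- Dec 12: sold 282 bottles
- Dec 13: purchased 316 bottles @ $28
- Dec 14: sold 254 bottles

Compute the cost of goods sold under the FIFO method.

Dec 8, 87 sold [FIFO — oldest first]: 86 @ $23 + 1 @ $24 = $2,002
Dec 10, 170 sold [FIFO — oldest first]: 47 @ $24 + 64 @ $26 + 59 @ $26 = $4,326
Dec 12, 282 sold [FIFO — oldest first]: 99 @ $26 + 183 @ $27 = $7,515
Dec 14, 254 sold [FIFO — oldest first]: 55 @ $27 + 199 @ $28 = $7,057
Total COGS = $2,002 + $4,326 + $7,515 + $7,057 = $20,900
Ending inventory: 117 @ $28 = $3,276

COGS = $20,900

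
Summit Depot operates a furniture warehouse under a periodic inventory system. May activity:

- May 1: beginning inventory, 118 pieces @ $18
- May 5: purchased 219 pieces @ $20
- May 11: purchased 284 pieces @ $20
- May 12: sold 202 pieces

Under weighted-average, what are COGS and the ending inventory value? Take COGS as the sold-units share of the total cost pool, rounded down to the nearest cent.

COGS = $3,963.23; ending inventory = $8,220.77

May 12, sell 202: 202/621 × $12,184.00 → $3,963.23
Ending inventory (cost pool remaining) = $8,220.77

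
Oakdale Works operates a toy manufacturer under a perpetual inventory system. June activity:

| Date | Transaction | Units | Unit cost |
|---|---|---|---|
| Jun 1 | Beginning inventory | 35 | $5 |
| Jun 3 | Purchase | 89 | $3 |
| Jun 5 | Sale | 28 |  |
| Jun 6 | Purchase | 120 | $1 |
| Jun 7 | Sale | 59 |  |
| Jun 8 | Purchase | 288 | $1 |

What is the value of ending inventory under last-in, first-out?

Jun 5, 28 sold [LIFO — newest first]: 28 @ $3 = $84
Jun 7, 59 sold [LIFO — newest first]: 59 @ $1 = $59
Total COGS = $84 + $59 = $143
Ending inventory: 35 @ $5 + 61 @ $3 + 61 @ $1 + 288 @ $1 = $707

Ending inventory = $707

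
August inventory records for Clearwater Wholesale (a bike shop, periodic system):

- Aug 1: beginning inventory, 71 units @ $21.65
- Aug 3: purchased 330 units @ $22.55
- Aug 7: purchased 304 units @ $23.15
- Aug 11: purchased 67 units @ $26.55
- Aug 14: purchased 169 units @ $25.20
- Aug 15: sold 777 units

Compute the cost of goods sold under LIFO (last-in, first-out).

Aug 15, 777 sold [LIFO — newest first]: 169 @ $25.20 + 67 @ $26.55 + 304 @ $23.15 + 237 @ $22.55 = $18,419.60
Ending inventory: 71 @ $21.65 + 93 @ $22.55 = $3,634.30
Check: goods available $22,053.90 = COGS $18,419.60 + ending $3,634.30

COGS = $18,419.60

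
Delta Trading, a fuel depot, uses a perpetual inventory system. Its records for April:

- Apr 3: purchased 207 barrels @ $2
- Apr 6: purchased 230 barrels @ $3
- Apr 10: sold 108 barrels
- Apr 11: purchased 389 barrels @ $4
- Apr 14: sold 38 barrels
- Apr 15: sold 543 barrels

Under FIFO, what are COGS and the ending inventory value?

COGS = $2,112; ending inventory = $548

Apr 10, 108 sold [FIFO — oldest first]: 108 @ $2 = $216
Apr 14, 38 sold [FIFO — oldest first]: 38 @ $2 = $76
Apr 15, 543 sold [FIFO — oldest first]: 61 @ $2 + 230 @ $3 + 252 @ $4 = $1,820
Total COGS = $216 + $76 + $1,820 = $2,112
Ending inventory: 137 @ $4 = $548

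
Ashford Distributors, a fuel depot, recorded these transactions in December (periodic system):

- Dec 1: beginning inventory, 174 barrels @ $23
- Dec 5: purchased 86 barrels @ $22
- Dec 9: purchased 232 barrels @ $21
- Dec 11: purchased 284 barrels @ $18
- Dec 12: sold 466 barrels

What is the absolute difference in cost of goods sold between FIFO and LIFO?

FIFO COGS: 174 @ $23 + 86 @ $22 + 206 @ $21 = $10,220
LIFO COGS: 284 @ $18 + 182 @ $21 = $8,934
Difference = |$10,220 − $8,934| = $1,286

$1,286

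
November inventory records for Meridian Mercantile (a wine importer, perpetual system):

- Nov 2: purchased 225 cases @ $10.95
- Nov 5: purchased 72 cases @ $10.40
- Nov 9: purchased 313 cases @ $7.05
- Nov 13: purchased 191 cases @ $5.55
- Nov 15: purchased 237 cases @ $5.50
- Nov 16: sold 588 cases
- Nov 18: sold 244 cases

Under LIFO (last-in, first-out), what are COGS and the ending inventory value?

COGS = $5,527.05; ending inventory = $2,255.70

Nov 16, 588 sold [LIFO — newest first]: 237 @ $5.50 + 191 @ $5.55 + 160 @ $7.05 = $3,491.55
Nov 18, 244 sold [LIFO — newest first]: 153 @ $7.05 + 72 @ $10.40 + 19 @ $10.95 = $2,035.50
Total COGS = $3,491.55 + $2,035.50 = $5,527.05
Ending inventory: 206 @ $10.95 = $2,255.70
Check: goods available $7,782.75 = COGS $5,527.05 + ending $2,255.70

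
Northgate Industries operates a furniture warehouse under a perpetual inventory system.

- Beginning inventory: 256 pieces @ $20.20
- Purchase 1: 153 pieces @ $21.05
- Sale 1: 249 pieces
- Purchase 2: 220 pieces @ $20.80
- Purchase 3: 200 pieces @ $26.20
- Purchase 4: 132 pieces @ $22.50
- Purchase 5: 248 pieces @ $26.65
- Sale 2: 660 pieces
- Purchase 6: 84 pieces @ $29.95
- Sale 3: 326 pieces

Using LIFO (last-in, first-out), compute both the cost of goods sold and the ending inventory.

Sale 1 (249) [LIFO — newest first]: 153 @ $21.05 + 96 @ $20.20 = $5,159.85
Sale 2 (660) [LIFO — newest first]: 248 @ $26.65 + 132 @ $22.50 + 200 @ $26.20 + 80 @ $20.80 = $16,483.20
Sale 3 (326) [LIFO — newest first]: 84 @ $29.95 + 140 @ $20.80 + 102 @ $20.20 = $7,488.20
Total COGS = $5,159.85 + $16,483.20 + $7,488.20 = $29,131.25
Ending inventory: 58 @ $20.20 = $1,171.60

COGS = $29,131.25; ending inventory = $1,171.60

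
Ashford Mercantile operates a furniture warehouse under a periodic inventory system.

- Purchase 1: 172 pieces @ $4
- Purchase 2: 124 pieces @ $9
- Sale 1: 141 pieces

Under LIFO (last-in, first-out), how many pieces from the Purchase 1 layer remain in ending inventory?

155

Sale 1 (141) [LIFO — newest first]: 124 @ $9 + 17 @ $4 = $1,184
Ending inventory: 155 @ $4 = $620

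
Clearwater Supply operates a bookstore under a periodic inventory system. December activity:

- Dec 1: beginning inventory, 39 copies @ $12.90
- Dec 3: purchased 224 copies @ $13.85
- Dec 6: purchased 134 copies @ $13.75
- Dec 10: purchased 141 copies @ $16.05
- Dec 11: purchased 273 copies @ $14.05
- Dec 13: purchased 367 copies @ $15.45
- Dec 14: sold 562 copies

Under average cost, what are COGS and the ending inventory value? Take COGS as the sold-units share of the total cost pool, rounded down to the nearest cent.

COGS = $8,213.81; ending inventory = $9,003.04

Dec 14, sell 562: 562/1178 × $17,216.85 → $8,213.81
Ending inventory (cost pool remaining) = $9,003.04
Check: goods available $17,216.85 = COGS $8,213.81 + ending $9,003.04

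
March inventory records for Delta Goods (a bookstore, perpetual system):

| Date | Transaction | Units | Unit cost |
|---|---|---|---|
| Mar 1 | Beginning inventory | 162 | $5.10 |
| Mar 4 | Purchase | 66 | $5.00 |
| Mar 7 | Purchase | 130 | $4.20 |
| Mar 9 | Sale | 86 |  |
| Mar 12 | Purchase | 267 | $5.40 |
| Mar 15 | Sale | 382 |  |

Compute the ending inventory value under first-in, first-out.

Ending inventory = $847.80

Mar 9, 86 sold [FIFO — oldest first]: 86 @ $5.10 = $438.60
Mar 15, 382 sold [FIFO — oldest first]: 76 @ $5.10 + 66 @ $5.00 + 130 @ $4.20 + 110 @ $5.40 = $1,857.60
Total COGS = $438.60 + $1,857.60 = $2,296.20
Ending inventory: 157 @ $5.40 = $847.80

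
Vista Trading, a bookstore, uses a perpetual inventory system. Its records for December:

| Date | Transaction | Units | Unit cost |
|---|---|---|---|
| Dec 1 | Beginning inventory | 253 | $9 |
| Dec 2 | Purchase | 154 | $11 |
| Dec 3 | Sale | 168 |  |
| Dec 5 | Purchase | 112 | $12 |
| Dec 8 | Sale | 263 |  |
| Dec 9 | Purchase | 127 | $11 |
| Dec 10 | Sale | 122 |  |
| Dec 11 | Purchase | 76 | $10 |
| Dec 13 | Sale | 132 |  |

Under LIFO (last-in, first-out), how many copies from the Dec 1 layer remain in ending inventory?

37

Dec 3, 168 sold [LIFO — newest first]: 154 @ $11 + 14 @ $9 = $1,820
Dec 8, 263 sold [LIFO — newest first]: 112 @ $12 + 151 @ $9 = $2,703
Dec 10, 122 sold [LIFO — newest first]: 122 @ $11 = $1,342
Dec 13, 132 sold [LIFO — newest first]: 76 @ $10 + 5 @ $11 + 51 @ $9 = $1,274
Total COGS = $1,820 + $2,703 + $1,342 + $1,274 = $7,139
Ending inventory: 37 @ $9 = $333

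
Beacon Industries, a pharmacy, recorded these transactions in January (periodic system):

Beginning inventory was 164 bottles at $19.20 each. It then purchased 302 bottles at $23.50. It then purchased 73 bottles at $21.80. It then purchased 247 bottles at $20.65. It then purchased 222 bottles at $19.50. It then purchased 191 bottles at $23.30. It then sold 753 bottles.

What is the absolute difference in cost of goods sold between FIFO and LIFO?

FIFO COGS: 164 @ $19.20 + 302 @ $23.50 + 73 @ $21.80 + 214 @ $20.65 = $16,256.30
LIFO COGS: 191 @ $23.30 + 222 @ $19.50 + 247 @ $20.65 + 73 @ $21.80 + 20 @ $23.50 = $15,941.25
Difference = |$16,256.30 − $15,941.25| = $315.05

$315.05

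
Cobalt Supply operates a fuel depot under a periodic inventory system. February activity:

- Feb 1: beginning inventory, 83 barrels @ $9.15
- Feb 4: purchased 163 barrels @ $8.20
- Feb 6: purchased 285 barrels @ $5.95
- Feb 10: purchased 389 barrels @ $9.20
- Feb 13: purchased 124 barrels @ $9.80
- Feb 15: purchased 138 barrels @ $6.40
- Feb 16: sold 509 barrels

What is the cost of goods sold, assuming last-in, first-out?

COGS = $4,370.80

Feb 16, 509 sold [LIFO — newest first]: 138 @ $6.40 + 124 @ $9.80 + 247 @ $9.20 = $4,370.80
Ending inventory: 83 @ $9.15 + 163 @ $8.20 + 285 @ $5.95 + 142 @ $9.20 = $5,098.20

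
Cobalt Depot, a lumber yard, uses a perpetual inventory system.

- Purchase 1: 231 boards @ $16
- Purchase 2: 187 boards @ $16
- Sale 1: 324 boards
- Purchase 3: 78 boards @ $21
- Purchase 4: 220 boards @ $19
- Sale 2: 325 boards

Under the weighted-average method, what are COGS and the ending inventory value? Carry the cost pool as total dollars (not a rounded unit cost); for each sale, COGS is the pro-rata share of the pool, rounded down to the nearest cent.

After Purchase 1: 231 on hand, pool $3,696.00 (≈ $16.0000 each)
After Purchase 2: 418 on hand, pool $6,688.00 (≈ $16.0000 each)
Sale 1, sell 324: 324/418 × $6,688.00 → $5,184.00
After Purchase 3: 172 on hand, pool $3,142.00 (≈ $18.2674 each)
After Purchase 4: 392 on hand, pool $7,322.00 (≈ $18.6786 each)
Sale 2, sell 325: 325/392 × $7,322.00 → $6,070.53
Total COGS = $5,184.00 + $6,070.53 = $11,254.53
Ending inventory (cost pool remaining) = $1,251.47

COGS = $11,254.53; ending inventory = $1,251.47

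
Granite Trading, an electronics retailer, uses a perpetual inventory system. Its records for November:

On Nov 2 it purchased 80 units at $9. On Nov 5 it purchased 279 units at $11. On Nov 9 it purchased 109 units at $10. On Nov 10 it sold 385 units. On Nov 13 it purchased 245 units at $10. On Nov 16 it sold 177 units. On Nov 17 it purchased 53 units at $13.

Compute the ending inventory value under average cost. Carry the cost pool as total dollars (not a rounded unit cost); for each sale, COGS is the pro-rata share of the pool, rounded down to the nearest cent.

Ending inventory = $2,215.26

After Nov 2: 80 on hand, pool $720.00 (≈ $9.0000 each)
After Nov 5: 359 on hand, pool $3,789.00 (≈ $10.5543 each)
After Nov 9: 468 on hand, pool $4,879.00 (≈ $10.4252 each)
Nov 10, sell 385: 385/468 × $4,879.00 → $4,013.70
After Nov 13: 328 on hand, pool $3,315.30 (≈ $10.1076 each)
Nov 16, sell 177: 177/328 × $3,315.30 → $1,789.04
After Nov 17: 204 on hand, pool $2,215.26 (≈ $10.8591 each)
Total COGS = $4,013.70 + $1,789.04 = $5,802.74
Ending inventory (cost pool remaining) = $2,215.26
Check: goods available $8,018.00 = COGS $5,802.74 + ending $2,215.26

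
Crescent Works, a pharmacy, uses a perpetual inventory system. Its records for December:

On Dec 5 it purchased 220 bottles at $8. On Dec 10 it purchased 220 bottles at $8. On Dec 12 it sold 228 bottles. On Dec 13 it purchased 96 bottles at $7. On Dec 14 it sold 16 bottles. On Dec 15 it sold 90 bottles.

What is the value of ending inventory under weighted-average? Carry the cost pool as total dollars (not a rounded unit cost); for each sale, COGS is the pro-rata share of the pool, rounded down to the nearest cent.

After Dec 5: 220 on hand, pool $1,760.00 (≈ $8.0000 each)
After Dec 10: 440 on hand, pool $3,520.00 (≈ $8.0000 each)
Dec 12, sell 228: 228/440 × $3,520.00 → $1,824.00
After Dec 13: 308 on hand, pool $2,368.00 (≈ $7.6883 each)
Dec 14, sell 16: 16/308 × $2,368.00 → $123.01
Dec 15, sell 90: 90/292 × $2,244.99 → $691.94
Total COGS = $1,824.00 + $123.01 + $691.94 = $2,638.95
Ending inventory (cost pool remaining) = $1,553.05

Ending inventory = $1,553.05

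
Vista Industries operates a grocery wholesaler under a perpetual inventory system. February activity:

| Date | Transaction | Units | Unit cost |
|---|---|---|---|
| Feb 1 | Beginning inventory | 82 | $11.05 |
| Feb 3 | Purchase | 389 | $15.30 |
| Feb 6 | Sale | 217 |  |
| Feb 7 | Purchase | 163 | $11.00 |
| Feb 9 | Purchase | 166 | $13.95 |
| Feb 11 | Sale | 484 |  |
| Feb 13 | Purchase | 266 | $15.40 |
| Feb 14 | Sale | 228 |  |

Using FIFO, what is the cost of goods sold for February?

COGS = $12,953.10

Feb 6, 217 sold [FIFO — oldest first]: 82 @ $11.05 + 135 @ $15.30 = $2,971.60
Feb 11, 484 sold [FIFO — oldest first]: 254 @ $15.30 + 163 @ $11.00 + 67 @ $13.95 = $6,613.85
Feb 14, 228 sold [FIFO — oldest first]: 99 @ $13.95 + 129 @ $15.40 = $3,367.65
Total COGS = $2,971.60 + $6,613.85 + $3,367.65 = $12,953.10
Ending inventory: 137 @ $15.40 = $2,109.80
Check: goods available $15,062.90 = COGS $12,953.10 + ending $2,109.80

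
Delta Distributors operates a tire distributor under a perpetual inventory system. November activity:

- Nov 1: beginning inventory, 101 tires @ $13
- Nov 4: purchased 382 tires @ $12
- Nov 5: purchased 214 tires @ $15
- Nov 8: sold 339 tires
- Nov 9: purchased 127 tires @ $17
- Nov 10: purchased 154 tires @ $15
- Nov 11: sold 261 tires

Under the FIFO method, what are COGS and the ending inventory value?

Nov 8, 339 sold [FIFO — oldest first]: 101 @ $13 + 238 @ $12 = $4,169
Nov 11, 261 sold [FIFO — oldest first]: 144 @ $12 + 117 @ $15 = $3,483
Total COGS = $4,169 + $3,483 = $7,652
Ending inventory: 97 @ $15 + 127 @ $17 + 154 @ $15 = $5,924

COGS = $7,652; ending inventory = $5,924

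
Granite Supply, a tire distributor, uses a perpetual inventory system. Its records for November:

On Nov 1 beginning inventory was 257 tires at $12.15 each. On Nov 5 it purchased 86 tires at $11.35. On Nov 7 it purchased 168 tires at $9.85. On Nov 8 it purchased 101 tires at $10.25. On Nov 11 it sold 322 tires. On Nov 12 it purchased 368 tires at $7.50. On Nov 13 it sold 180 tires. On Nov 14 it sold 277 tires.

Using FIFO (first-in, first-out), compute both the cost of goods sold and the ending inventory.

COGS = $8,041.20; ending inventory = $1,507.50

Nov 11, 322 sold [FIFO — oldest first]: 257 @ $12.15 + 65 @ $11.35 = $3,860.30
Nov 13, 180 sold [FIFO — oldest first]: 21 @ $11.35 + 159 @ $9.85 = $1,804.50
Nov 14, 277 sold [FIFO — oldest first]: 9 @ $9.85 + 101 @ $10.25 + 167 @ $7.50 = $2,376.40
Total COGS = $3,860.30 + $1,804.50 + $2,376.40 = $8,041.20
Ending inventory: 201 @ $7.50 = $1,507.50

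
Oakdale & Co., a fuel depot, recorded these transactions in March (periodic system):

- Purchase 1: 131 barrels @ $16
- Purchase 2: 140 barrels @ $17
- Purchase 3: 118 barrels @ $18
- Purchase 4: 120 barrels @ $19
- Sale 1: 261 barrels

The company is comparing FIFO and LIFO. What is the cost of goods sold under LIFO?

FIFO COGS: 131 @ $16 + 130 @ $17 = $4,306
LIFO COGS: 120 @ $19 + 118 @ $18 + 23 @ $17 = $4,795

COGS = $4,795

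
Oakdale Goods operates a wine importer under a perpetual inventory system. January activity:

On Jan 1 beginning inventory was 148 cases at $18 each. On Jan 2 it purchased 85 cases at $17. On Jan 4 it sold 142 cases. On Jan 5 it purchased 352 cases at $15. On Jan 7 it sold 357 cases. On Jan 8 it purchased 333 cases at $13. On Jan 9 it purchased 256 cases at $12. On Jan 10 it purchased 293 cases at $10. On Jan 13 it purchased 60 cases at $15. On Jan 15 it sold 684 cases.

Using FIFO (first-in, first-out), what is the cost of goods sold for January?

COGS = $16,880

Jan 4, 142 sold [FIFO — oldest first]: 142 @ $18 = $2,556
Jan 7, 357 sold [FIFO — oldest first]: 6 @ $18 + 85 @ $17 + 266 @ $15 = $5,543
Jan 15, 684 sold [FIFO — oldest first]: 86 @ $15 + 333 @ $13 + 256 @ $12 + 9 @ $10 = $8,781
Total COGS = $2,556 + $5,543 + $8,781 = $16,880
Ending inventory: 284 @ $10 + 60 @ $15 = $3,740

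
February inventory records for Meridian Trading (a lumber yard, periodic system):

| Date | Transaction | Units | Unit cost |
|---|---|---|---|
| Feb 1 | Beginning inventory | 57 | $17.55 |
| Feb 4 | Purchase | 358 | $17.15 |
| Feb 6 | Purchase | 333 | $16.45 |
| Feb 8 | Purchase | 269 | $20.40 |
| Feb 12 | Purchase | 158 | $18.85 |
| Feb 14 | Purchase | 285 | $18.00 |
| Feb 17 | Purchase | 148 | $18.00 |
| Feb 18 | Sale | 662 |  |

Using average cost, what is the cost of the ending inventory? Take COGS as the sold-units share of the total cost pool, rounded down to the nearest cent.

Ending inventory = $16,989.06

Feb 18, sell 662: 662/1608 × $28,877.80 → $11,888.74
Ending inventory (cost pool remaining) = $16,989.06
Check: goods available $28,877.80 = COGS $11,888.74 + ending $16,989.06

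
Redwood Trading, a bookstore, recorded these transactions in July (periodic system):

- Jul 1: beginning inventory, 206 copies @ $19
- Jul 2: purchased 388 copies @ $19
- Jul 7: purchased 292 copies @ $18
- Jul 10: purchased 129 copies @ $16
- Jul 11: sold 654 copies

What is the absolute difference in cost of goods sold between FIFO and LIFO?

FIFO COGS: 206 @ $19 + 388 @ $19 + 60 @ $18 = $12,366
LIFO COGS: 129 @ $16 + 292 @ $18 + 233 @ $19 = $11,747
Difference = |$12,366 − $11,747| = $619

$619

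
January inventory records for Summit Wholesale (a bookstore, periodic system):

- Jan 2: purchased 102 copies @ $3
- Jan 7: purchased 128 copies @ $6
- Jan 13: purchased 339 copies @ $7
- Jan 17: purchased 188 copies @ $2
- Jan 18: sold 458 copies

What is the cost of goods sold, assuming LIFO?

COGS = $2,266

Jan 18, 458 sold [LIFO — newest first]: 188 @ $2 + 270 @ $7 = $2,266
Ending inventory: 102 @ $3 + 128 @ $6 + 69 @ $7 = $1,557
Check: goods available $3,823 = COGS $2,266 + ending $1,557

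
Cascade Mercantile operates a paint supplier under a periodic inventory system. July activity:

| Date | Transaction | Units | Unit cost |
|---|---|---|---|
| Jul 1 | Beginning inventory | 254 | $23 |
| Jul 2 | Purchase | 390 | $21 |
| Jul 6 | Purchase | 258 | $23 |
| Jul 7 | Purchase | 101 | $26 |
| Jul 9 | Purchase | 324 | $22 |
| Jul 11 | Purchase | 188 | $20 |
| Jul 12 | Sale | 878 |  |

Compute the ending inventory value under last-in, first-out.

Ending inventory = $13,885

Jul 12, 878 sold [LIFO — newest first]: 188 @ $20 + 324 @ $22 + 101 @ $26 + 258 @ $23 + 7 @ $21 = $19,595
Ending inventory: 254 @ $23 + 383 @ $21 = $13,885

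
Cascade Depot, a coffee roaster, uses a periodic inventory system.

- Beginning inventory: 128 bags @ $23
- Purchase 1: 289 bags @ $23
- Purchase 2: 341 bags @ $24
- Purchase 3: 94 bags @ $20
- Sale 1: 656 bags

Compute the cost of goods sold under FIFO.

Sale 1 (656) [FIFO — oldest first]: 128 @ $23 + 289 @ $23 + 239 @ $24 = $15,327
Ending inventory: 102 @ $24 + 94 @ $20 = $4,328

COGS = $15,327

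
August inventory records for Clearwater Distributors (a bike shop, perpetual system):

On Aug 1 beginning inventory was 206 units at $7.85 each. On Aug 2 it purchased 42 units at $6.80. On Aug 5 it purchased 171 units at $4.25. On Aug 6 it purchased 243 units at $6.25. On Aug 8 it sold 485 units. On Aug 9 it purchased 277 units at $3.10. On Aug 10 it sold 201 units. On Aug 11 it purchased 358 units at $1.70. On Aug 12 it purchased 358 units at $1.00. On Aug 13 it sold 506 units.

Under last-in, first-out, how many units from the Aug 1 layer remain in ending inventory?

Aug 8, 485 sold [LIFO — newest first]: 243 @ $6.25 + 171 @ $4.25 + 42 @ $6.80 + 29 @ $7.85 = $2,758.75
Aug 10, 201 sold [LIFO — newest first]: 201 @ $3.10 = $623.10
Aug 13, 506 sold [LIFO — newest first]: 358 @ $1.00 + 148 @ $1.70 = $609.60
Total COGS = $2,758.75 + $623.10 + $609.60 = $3,991.45
Ending inventory: 177 @ $7.85 + 76 @ $3.10 + 210 @ $1.70 = $1,982.05

177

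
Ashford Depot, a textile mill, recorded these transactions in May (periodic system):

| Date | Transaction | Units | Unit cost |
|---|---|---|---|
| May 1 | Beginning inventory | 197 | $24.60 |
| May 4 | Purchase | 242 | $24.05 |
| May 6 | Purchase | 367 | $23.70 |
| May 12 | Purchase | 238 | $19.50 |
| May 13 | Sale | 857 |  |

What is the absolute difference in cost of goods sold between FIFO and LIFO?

$953.70

FIFO COGS: 197 @ $24.60 + 242 @ $24.05 + 367 @ $23.70 + 51 @ $19.50 = $20,358.70
LIFO COGS: 238 @ $19.50 + 367 @ $23.70 + 242 @ $24.05 + 10 @ $24.60 = $19,405.00
Difference = |$20,358.70 − $19,405.00| = $953.70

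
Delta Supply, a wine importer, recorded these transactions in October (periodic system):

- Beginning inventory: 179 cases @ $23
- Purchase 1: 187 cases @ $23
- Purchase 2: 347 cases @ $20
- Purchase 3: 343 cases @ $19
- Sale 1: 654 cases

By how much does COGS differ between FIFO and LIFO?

$1,441

FIFO COGS: 179 @ $23 + 187 @ $23 + 288 @ $20 = $14,178
LIFO COGS: 343 @ $19 + 311 @ $20 = $12,737
Difference = |$14,178 − $12,737| = $1,441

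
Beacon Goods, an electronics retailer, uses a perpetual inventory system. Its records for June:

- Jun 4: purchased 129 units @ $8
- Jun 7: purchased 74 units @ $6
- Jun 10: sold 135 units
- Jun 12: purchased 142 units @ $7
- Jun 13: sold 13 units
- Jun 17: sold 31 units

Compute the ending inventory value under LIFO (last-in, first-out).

Ending inventory = $1,230

Jun 10, 135 sold [LIFO — newest first]: 74 @ $6 + 61 @ $8 = $932
Jun 13, 13 sold [LIFO — newest first]: 13 @ $7 = $91
Jun 17, 31 sold [LIFO — newest first]: 31 @ $7 = $217
Total COGS = $932 + $91 + $217 = $1,240
Ending inventory: 68 @ $8 + 98 @ $7 = $1,230
Check: goods available $2,470 = COGS $1,240 + ending $1,230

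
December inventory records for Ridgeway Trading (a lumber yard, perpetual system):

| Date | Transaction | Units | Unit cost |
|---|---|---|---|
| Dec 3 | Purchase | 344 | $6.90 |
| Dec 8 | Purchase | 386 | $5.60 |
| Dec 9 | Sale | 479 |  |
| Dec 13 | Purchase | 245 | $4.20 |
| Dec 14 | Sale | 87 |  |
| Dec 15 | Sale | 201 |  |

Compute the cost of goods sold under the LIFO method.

Dec 9, 479 sold [LIFO — newest first]: 386 @ $5.60 + 93 @ $6.90 = $2,803.30
Dec 14, 87 sold [LIFO — newest first]: 87 @ $4.20 = $365.40
Dec 15, 201 sold [LIFO — newest first]: 158 @ $4.20 + 43 @ $6.90 = $960.30
Total COGS = $2,803.30 + $365.40 + $960.30 = $4,129.00
Ending inventory: 208 @ $6.90 = $1,435.20

COGS = $4,129.00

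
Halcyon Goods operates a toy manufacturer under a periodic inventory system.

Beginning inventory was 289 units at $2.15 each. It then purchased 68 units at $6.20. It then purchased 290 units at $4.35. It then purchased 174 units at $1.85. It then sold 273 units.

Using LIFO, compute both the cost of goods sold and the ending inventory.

Sale 1 (273) [LIFO — newest first]: 174 @ $1.85 + 99 @ $4.35 = $752.55
Ending inventory: 289 @ $2.15 + 68 @ $6.20 + 191 @ $4.35 = $1,873.80
Check: goods available $2,626.35 = COGS $752.55 + ending $1,873.80

COGS = $752.55; ending inventory = $1,873.80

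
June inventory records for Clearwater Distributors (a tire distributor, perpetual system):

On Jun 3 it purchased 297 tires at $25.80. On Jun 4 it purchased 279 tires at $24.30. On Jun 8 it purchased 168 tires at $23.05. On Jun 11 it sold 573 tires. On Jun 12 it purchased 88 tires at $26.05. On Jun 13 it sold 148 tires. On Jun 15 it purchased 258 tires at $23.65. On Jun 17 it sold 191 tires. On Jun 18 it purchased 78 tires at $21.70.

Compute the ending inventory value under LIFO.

Ending inventory = $6,140.95

Jun 11, 573 sold [LIFO — newest first]: 168 @ $23.05 + 279 @ $24.30 + 126 @ $25.80 = $13,902.90
Jun 13, 148 sold [LIFO — newest first]: 88 @ $26.05 + 60 @ $25.80 = $3,840.40
Jun 17, 191 sold [LIFO — newest first]: 191 @ $23.65 = $4,517.15
Total COGS = $13,902.90 + $3,840.40 + $4,517.15 = $22,260.45
Ending inventory: 111 @ $25.80 + 67 @ $23.65 + 78 @ $21.70 = $6,140.95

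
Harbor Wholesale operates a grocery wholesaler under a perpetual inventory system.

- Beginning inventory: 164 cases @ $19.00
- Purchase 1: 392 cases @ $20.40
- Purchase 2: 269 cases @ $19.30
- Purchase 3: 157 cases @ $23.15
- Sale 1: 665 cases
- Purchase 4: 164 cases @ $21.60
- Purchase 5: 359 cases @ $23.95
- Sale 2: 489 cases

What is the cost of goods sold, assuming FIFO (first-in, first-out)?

COGS = $23,673.05

Sale 1 (665) [FIFO — oldest first]: 164 @ $19.00 + 392 @ $20.40 + 109 @ $19.30 = $13,216.50
Sale 2 (489) [FIFO — oldest first]: 160 @ $19.30 + 157 @ $23.15 + 164 @ $21.60 + 8 @ $23.95 = $10,456.55
Total COGS = $13,216.50 + $10,456.55 = $23,673.05
Ending inventory: 351 @ $23.95 = $8,406.45
Check: goods available $32,079.50 = COGS $23,673.05 + ending $8,406.45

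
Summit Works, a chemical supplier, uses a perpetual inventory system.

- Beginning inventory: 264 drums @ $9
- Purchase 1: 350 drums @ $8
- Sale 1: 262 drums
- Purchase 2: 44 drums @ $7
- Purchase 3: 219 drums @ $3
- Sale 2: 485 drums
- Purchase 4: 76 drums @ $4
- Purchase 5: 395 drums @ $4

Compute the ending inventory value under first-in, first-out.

Ending inventory = $2,274

Sale 1 (262) [FIFO — oldest first]: 262 @ $9 = $2,358
Sale 2 (485) [FIFO — oldest first]: 2 @ $9 + 350 @ $8 + 44 @ $7 + 89 @ $3 = $3,393
Total COGS = $2,358 + $3,393 = $5,751
Ending inventory: 130 @ $3 + 76 @ $4 + 395 @ $4 = $2,274
Check: goods available $8,025 = COGS $5,751 + ending $2,274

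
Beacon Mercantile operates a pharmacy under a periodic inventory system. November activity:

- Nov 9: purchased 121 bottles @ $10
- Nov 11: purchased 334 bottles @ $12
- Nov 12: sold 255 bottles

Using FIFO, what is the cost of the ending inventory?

Nov 12, 255 sold [FIFO — oldest first]: 121 @ $10 + 134 @ $12 = $2,818
Ending inventory: 200 @ $12 = $2,400

Ending inventory = $2,400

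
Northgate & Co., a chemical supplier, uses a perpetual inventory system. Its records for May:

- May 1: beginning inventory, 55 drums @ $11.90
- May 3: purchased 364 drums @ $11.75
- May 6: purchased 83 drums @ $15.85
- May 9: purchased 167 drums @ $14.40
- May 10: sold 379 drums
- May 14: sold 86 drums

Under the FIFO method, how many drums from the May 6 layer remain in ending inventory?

37

May 10, 379 sold [FIFO — oldest first]: 55 @ $11.90 + 324 @ $11.75 = $4,461.50
May 14, 86 sold [FIFO — oldest first]: 40 @ $11.75 + 46 @ $15.85 = $1,199.10
Total COGS = $4,461.50 + $1,199.10 = $5,660.60
Ending inventory: 37 @ $15.85 + 167 @ $14.40 = $2,991.25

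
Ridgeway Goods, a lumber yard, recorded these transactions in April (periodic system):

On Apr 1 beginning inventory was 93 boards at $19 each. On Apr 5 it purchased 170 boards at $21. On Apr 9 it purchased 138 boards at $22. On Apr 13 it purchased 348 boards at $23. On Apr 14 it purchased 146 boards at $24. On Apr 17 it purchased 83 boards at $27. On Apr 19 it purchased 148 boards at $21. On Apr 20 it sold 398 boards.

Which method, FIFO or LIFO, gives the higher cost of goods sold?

FIFO COGS: 93 @ $19 + 170 @ $21 + 135 @ $22 = $8,307
LIFO COGS: 148 @ $21 + 83 @ $27 + 146 @ $24 + 21 @ $23 = $9,336

LIFO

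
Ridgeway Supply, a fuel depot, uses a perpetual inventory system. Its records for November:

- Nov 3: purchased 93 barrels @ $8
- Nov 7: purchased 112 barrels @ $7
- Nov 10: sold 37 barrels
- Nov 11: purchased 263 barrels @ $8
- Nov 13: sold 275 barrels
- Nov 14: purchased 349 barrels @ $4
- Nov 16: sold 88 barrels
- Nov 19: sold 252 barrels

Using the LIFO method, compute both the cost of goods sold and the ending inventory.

Nov 10, 37 sold [LIFO — newest first]: 37 @ $7 = $259
Nov 13, 275 sold [LIFO — newest first]: 263 @ $8 + 12 @ $7 = $2,188
Nov 16, 88 sold [LIFO — newest first]: 88 @ $4 = $352
Nov 19, 252 sold [LIFO — newest first]: 252 @ $4 = $1,008
Total COGS = $259 + $2,188 + $352 + $1,008 = $3,807
Ending inventory: 93 @ $8 + 63 @ $7 + 9 @ $4 = $1,221
Check: goods available $5,028 = COGS $3,807 + ending $1,221

COGS = $3,807; ending inventory = $1,221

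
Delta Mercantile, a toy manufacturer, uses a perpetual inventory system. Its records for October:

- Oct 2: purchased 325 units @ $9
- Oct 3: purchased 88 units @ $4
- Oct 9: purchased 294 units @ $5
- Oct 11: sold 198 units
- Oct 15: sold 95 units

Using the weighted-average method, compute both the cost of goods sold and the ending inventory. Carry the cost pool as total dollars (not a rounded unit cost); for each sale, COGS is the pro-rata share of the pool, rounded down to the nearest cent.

After Oct 2: 325 on hand, pool $2,925.00 (≈ $9.0000 each)
After Oct 3: 413 on hand, pool $3,277.00 (≈ $7.9346 each)
After Oct 9: 707 on hand, pool $4,747.00 (≈ $6.7143 each)
Oct 11, sell 198: 198/707 × $4,747.00 → $1,329.42
Oct 15, sell 95: 95/509 × $3,417.58 → $637.85
Total COGS = $1,329.42 + $637.85 = $1,967.27
Ending inventory (cost pool remaining) = $2,779.73
Check: goods available $4,747.00 = COGS $1,967.27 + ending $2,779.73

COGS = $1,967.27; ending inventory = $2,779.73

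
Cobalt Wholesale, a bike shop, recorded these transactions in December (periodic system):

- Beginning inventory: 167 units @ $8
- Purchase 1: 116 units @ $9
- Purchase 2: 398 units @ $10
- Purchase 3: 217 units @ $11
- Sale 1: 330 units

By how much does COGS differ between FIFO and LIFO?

$667

FIFO COGS: 167 @ $8 + 116 @ $9 + 47 @ $10 = $2,850
LIFO COGS: 217 @ $11 + 113 @ $10 = $3,517
Difference = |$2,850 − $3,517| = $667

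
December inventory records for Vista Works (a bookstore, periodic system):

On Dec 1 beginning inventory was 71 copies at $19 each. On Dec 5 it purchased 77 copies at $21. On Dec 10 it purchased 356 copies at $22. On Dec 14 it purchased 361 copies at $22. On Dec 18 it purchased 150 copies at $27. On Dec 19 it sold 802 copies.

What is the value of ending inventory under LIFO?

Dec 19, 802 sold [LIFO — newest first]: 150 @ $27 + 361 @ $22 + 291 @ $22 = $18,394
Ending inventory: 71 @ $19 + 77 @ $21 + 65 @ $22 = $4,396

Ending inventory = $4,396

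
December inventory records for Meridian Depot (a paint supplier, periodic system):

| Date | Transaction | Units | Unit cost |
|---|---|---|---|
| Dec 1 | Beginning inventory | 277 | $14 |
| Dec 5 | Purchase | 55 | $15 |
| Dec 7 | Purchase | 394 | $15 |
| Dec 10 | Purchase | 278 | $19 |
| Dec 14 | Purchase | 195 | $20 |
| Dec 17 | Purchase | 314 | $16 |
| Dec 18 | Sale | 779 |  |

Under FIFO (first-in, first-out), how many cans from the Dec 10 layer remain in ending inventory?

Dec 18, 779 sold [FIFO — oldest first]: 277 @ $14 + 55 @ $15 + 394 @ $15 + 53 @ $19 = $11,620
Ending inventory: 225 @ $19 + 195 @ $20 + 314 @ $16 = $13,199

225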